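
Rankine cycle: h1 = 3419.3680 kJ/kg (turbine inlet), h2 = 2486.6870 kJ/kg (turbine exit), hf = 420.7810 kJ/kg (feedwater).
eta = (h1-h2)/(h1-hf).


W = 932.6810 kJ/kg
Q_in = 2998.5870 kJ/kg
eta = 0.3110 = 31.1040%

eta = 31.1040%


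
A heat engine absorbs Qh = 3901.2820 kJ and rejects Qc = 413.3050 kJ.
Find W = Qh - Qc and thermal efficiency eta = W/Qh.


W = 3901.2820 - 413.3050 = 3487.9770 kJ
eta = 3487.9770 / 3901.2820 = 0.8941 = 89.4059%

W = 3487.9770 kJ, eta = 89.4059%


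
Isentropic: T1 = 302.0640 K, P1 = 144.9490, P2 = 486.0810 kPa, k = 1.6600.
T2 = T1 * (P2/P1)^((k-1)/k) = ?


(k-1)/k = 0.3976
(P2/P1)^exp = 1.6178
T2 = 302.0640 * 1.6178 = 488.6862 K

488.6862 K


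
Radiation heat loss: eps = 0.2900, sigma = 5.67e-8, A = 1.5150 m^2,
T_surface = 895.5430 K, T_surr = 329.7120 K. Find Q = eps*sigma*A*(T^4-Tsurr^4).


T^4 = 6.4320e+11
Tsurr^4 = 1.1818e+10
Q = 0.2900 * 5.67e-8 * 1.5150 * 6.3138e+11 = 15728.4423 W

15728.4423 W


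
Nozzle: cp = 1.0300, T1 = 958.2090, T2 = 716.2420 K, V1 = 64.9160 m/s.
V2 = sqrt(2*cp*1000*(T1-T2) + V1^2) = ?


dT = 241.9670 K
2*cp*1000*dT = 498452.0200
V1^2 = 4214.0871
V2 = sqrt(502666.1071) = 708.9895 m/s

708.9895 m/s


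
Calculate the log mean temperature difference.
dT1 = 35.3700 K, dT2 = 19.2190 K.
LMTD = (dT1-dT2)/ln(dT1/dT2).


dT1/dT2 = 1.8404
ln(dT1/dT2) = 0.6100
LMTD = 16.1510 / 0.6100 = 26.4786 K

26.4786 K


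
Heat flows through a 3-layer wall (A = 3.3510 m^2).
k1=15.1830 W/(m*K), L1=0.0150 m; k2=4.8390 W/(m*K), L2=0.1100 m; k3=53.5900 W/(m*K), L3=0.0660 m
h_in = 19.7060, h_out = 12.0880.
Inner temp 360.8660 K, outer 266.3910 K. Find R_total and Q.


R_conv_in = 1/(19.7060*3.3510) = 0.0151
R_1 = 0.0150/(15.1830*3.3510) = 0.0003
R_2 = 0.1100/(4.8390*3.3510) = 0.0068
R_3 = 0.0660/(53.5900*3.3510) = 0.0004
R_conv_out = 1/(12.0880*3.3510) = 0.0247
R_total = 0.0473 K/W
Q = 94.4750 / 0.0473 = 1998.3429 W

R_total = 0.0473 K/W, Q = 1998.3429 W


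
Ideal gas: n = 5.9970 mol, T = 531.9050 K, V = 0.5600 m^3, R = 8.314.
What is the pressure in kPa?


P = nRT/V = 5.9970 * 8.314 * 531.9050 / 0.5600
= 26520.2822 / 0.5600 = 47357.6469 Pa = 47.3576 kPa

47.3576 kPa


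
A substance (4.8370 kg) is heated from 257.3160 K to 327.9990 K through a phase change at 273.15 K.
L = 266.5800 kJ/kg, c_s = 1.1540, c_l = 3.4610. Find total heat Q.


Q1 (sensible, solid) = 4.8370 * 1.1540 * 15.8340 = 88.3838 kJ
Q2 (latent) = 4.8370 * 266.5800 = 1289.4475 kJ
Q3 (sensible, liquid) = 4.8370 * 3.4610 * 54.8490 = 918.2193 kJ
Q_total = 2296.0505 kJ

2296.0505 kJ


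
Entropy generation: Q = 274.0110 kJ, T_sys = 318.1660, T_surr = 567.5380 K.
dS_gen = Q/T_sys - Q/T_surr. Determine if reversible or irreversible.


dS_sys = 274.0110/318.1660 = 0.8612 kJ/K
dS_surr = -274.0110/567.5380 = -0.4828 kJ/K
dS_gen = 0.8612 - 0.4828 = 0.3784 kJ/K (irreversible)

dS_gen = 0.3784 kJ/K, irreversible


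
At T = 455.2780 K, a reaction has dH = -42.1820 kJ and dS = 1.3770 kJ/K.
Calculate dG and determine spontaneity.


T*dS = 455.2780 * 1.3770 = 626.9178 kJ
dG = -42.1820 - 626.9178 = -669.0998 kJ (spontaneous)

dG = -669.0998 kJ, spontaneous


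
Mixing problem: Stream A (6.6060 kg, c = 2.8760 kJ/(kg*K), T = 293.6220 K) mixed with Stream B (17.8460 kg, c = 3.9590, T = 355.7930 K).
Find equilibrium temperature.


num = 30716.0809
den = 89.6512
Tf = 342.6177 K

342.6177 K


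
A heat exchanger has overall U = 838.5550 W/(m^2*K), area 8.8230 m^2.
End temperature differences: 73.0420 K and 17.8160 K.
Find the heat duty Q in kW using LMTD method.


LMTD = 39.1413 K
Q = 838.5550 * 8.8230 * 39.1413 = 289590.0170 W = 289.5900 kW

289.5900 kW


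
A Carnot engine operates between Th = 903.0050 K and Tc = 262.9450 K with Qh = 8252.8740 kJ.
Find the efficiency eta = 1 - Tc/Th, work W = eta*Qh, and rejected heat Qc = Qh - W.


eta = 1 - 262.9450/903.0050 = 0.7088
W = 0.7088 * 8252.8740 = 5849.7290 kJ
Qc = 8252.8740 - 5849.7290 = 2403.1450 kJ

eta = 70.8811%, W = 5849.7290 kJ, Qc = 2403.1450 kJ


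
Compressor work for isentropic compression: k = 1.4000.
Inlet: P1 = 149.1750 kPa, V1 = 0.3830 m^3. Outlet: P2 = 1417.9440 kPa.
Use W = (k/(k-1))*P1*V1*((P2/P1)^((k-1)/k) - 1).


(k-1)/k = 0.2857
(P2/P1)^exp = 1.9029
W = 3.5000 * 149.1750 * 0.3830 * (1.9029 - 1) = 180.5539 kJ

180.5539 kJ


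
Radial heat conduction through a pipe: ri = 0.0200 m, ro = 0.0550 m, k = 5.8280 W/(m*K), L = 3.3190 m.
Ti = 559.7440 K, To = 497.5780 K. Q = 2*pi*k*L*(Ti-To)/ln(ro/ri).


dT = 62.1660 K
ln(ro/ri) = 1.0116
Q = 2*pi*5.8280*3.3190*62.1660 / 1.0116 = 7468.7922 W

7468.7922 W


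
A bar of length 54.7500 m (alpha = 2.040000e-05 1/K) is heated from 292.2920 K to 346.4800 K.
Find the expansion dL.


dT = 54.1880 K
dL = 2.040000e-05 * 54.7500 * 54.1880 = 0.060523 m
L_final = 54.810523 m

dL = 0.060523 m


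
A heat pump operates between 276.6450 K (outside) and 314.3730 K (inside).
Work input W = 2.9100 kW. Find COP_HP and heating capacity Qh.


COP = 314.3730 / 37.7280 = 8.3326
Qh = 8.3326 * 2.9100 = 24.2479 kW

COP = 8.3326, Qh = 24.2479 kW


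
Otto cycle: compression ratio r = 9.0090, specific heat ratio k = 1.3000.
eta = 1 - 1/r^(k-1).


r^(k-1) = 1.9338
eta = 1 - 1/1.9338 = 0.4829 = 48.2873%

48.2873%


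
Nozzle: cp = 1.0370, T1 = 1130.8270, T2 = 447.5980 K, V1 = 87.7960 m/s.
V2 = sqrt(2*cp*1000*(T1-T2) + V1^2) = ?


dT = 683.2290 K
2*cp*1000*dT = 1417016.9460
V1^2 = 7708.1376
V2 = sqrt(1424725.0836) = 1193.6185 m/s

1193.6185 m/s


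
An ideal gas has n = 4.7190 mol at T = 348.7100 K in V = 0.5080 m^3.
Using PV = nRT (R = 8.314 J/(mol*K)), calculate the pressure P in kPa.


P = nRT/V = 4.7190 * 8.314 * 348.7100 / 0.5080
= 13681.2065 / 0.5080 = 26931.5089 Pa = 26.9315 kPa

26.9315 kPa


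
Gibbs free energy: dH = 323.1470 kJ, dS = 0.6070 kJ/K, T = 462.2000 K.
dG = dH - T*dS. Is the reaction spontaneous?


T*dS = 462.2000 * 0.6070 = 280.5554 kJ
dG = 323.1470 - 280.5554 = 42.5916 kJ (non-spontaneous)

dG = 42.5916 kJ, non-spontaneous


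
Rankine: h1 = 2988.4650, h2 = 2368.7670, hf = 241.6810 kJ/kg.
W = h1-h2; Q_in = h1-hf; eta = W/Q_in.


W = 619.6980 kJ/kg
Q_in = 2746.7840 kJ/kg
eta = 0.2256 = 22.5609%

eta = 22.5609%


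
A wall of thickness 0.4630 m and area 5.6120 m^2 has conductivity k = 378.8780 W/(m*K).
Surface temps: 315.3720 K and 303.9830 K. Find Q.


dT = 11.3890 K
Q = 378.8780 * 5.6120 * 11.3890 / 0.4630 = 52302.4042 W

52302.4042 W


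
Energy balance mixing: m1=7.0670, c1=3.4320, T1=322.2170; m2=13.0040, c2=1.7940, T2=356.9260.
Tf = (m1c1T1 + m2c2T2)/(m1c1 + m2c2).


num = 16141.8225
den = 47.5831
Tf = 339.2342 K

339.2342 K


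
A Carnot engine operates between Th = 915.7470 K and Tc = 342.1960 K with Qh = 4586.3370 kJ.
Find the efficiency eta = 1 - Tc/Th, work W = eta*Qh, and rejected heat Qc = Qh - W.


eta = 1 - 342.1960/915.7470 = 0.6263
W = 0.6263 * 4586.3370 = 2872.5163 kJ
Qc = 4586.3370 - 2872.5163 = 1713.8207 kJ

eta = 62.6320%, W = 2872.5163 kJ, Qc = 1713.8207 kJ


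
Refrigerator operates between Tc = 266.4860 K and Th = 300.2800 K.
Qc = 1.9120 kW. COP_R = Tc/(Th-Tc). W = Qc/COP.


COP = 266.4860 / 33.7940 = 7.8856
W = 1.9120 / 7.8856 = 0.2425 kW

COP = 7.8856, W = 0.2425 kW


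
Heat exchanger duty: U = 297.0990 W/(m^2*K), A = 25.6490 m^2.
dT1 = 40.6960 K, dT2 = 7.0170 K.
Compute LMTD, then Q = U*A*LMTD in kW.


LMTD = 19.1598 K
Q = 297.0990 * 25.6490 * 19.1598 = 146003.3532 W = 146.0034 kW

146.0034 kW


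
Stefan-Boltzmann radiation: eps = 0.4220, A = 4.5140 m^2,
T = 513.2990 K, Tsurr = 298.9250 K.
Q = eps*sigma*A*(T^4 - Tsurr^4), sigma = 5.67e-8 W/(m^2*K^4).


T^4 = 6.9420e+10
Tsurr^4 = 7.9845e+09
Q = 0.4220 * 5.67e-8 * 4.5140 * 6.1435e+10 = 6635.4898 W

6635.4898 W


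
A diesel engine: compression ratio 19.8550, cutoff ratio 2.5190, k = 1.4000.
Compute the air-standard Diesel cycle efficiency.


r^(k-1) = 3.3048
rc^k = 3.6452
eta = 0.6236 = 62.3624%

62.3624%


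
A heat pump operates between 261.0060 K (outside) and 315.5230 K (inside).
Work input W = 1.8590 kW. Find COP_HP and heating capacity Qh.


COP = 315.5230 / 54.5170 = 5.7876
Qh = 5.7876 * 1.8590 = 10.7592 kW

COP = 5.7876, Qh = 10.7592 kW


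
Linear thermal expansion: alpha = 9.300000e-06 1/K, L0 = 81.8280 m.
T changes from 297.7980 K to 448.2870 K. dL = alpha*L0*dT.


dT = 150.4890 K
dL = 9.300000e-06 * 81.8280 * 150.4890 = 0.114522 m
L_final = 81.942522 m

dL = 0.114522 m


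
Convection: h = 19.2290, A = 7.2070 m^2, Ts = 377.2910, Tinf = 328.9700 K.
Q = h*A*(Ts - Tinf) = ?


dT = 48.3210 K
Q = 19.2290 * 7.2070 * 48.3210 = 6696.4886 W

6696.4886 W


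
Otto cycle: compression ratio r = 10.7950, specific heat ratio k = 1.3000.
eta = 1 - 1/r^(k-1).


r^(k-1) = 2.0416
eta = 1 - 1/2.0416 = 0.5102 = 51.0184%

51.0184%


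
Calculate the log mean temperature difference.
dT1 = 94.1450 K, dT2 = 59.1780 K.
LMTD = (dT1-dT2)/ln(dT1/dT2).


dT1/dT2 = 1.5909
ln(dT1/dT2) = 0.4643
LMTD = 34.9670 / 0.4643 = 75.3134 K

75.3134 K


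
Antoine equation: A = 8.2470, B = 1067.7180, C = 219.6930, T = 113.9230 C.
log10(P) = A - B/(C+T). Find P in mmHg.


C+T = 333.6160
B/(C+T) = 3.2004
log10(P) = 8.2470 - 3.2004 = 5.0466
P = 10^5.0466 = 111316.6103 mmHg

111316.6103 mmHg


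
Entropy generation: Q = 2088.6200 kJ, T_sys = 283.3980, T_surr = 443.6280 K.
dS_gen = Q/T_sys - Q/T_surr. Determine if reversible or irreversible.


dS_sys = 2088.6200/283.3980 = 7.3699 kJ/K
dS_surr = -2088.6200/443.6280 = -4.7080 kJ/K
dS_gen = 7.3699 - 4.7080 = 2.6619 kJ/K (irreversible)

dS_gen = 2.6619 kJ/K, irreversible


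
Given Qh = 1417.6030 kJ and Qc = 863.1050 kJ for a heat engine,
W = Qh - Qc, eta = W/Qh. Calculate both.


W = 1417.6030 - 863.1050 = 554.4980 kJ
eta = 554.4980 / 1417.6030 = 0.3912 = 39.1152%

W = 554.4980 kJ, eta = 39.1152%


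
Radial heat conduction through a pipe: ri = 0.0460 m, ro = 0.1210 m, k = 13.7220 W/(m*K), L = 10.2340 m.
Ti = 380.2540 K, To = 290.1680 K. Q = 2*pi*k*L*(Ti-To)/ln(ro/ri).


dT = 90.0860 K
ln(ro/ri) = 0.9671
Q = 2*pi*13.7220*10.2340*90.0860 / 0.9671 = 82187.6468 W

82187.6468 W


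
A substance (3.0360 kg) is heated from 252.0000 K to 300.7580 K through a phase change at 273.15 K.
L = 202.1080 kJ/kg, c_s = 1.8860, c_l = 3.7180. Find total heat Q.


Q1 (sensible, solid) = 3.0360 * 1.8860 * 21.1500 = 121.1027 kJ
Q2 (latent) = 3.0360 * 202.1080 = 613.5999 kJ
Q3 (sensible, liquid) = 3.0360 * 3.7180 * 27.6080 = 311.6349 kJ
Q_total = 1046.3375 kJ

1046.3375 kJ


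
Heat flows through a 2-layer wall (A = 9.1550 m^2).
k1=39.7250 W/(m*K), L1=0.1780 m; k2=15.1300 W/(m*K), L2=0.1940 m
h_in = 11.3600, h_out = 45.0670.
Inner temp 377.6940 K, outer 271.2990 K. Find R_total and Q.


R_conv_in = 1/(11.3600*9.1550) = 0.0096
R_1 = 0.1780/(39.7250*9.1550) = 0.0005
R_2 = 0.1940/(15.1300*9.1550) = 0.0014
R_conv_out = 1/(45.0670*9.1550) = 0.0024
R_total = 0.0139 K/W
Q = 106.3950 / 0.0139 = 7638.3581 W

R_total = 0.0139 K/W, Q = 7638.3581 W


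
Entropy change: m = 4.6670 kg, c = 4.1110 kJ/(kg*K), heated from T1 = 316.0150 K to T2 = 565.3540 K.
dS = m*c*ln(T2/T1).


T2/T1 = 1.7890
ln(T2/T1) = 0.5817
dS = 4.6670 * 4.1110 * 0.5817 = 11.1598 kJ/K

11.1598 kJ/K


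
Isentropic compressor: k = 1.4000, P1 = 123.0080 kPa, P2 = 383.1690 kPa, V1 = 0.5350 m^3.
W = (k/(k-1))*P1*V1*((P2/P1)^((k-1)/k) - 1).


(k-1)/k = 0.2857
(P2/P1)^exp = 1.3835
W = 3.5000 * 123.0080 * 0.5350 * (1.3835 - 1) = 88.3388 kJ

88.3388 kJ


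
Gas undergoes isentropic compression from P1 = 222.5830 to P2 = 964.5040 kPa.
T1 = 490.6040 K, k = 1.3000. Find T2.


(k-1)/k = 0.2308
(P2/P1)^exp = 1.4027
T2 = 490.6040 * 1.4027 = 688.1573 K

688.1573 K


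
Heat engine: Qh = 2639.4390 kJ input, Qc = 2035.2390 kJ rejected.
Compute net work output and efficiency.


W = 2639.4390 - 2035.2390 = 604.2000 kJ
eta = 604.2000 / 2639.4390 = 0.2289 = 22.8912%

W = 604.2000 kJ, eta = 22.8912%


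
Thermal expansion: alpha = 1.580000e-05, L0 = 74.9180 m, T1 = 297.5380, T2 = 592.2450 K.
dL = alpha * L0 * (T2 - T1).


dT = 294.7070 K
dL = 1.580000e-05 * 74.9180 * 294.7070 = 0.348846 m
L_final = 75.266846 m

dL = 0.348846 m


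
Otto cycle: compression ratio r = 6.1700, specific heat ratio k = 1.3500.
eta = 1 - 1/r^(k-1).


r^(k-1) = 1.8906
eta = 1 - 1/1.8906 = 0.4711 = 47.1068%

47.1068%


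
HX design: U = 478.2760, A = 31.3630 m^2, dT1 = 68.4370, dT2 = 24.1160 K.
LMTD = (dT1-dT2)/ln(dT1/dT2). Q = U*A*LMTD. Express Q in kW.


LMTD = 42.4922 K
Q = 478.2760 * 31.3630 * 42.4922 = 637390.4722 W = 637.3905 kW

637.3905 kW


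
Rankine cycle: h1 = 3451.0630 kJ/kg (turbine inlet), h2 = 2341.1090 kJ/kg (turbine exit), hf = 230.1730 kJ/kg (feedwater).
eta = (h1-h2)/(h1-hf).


W = 1109.9540 kJ/kg
Q_in = 3220.8900 kJ/kg
eta = 0.3446 = 34.4611%

eta = 34.4611%


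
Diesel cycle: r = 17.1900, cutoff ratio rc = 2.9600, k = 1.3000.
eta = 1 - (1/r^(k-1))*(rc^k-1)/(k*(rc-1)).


r^(k-1) = 2.3474
rc^k = 4.0990
eta = 0.4819 = 48.1867%

48.1867%


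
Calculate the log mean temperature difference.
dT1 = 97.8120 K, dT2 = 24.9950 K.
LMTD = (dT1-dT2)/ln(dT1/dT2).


dT1/dT2 = 3.9133
ln(dT1/dT2) = 1.3644
LMTD = 72.8170 / 1.3644 = 53.3704 K

53.3704 K


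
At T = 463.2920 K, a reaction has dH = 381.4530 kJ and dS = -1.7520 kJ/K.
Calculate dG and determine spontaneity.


T*dS = 463.2920 * -1.7520 = -811.6876 kJ
dG = 381.4530 + 811.6876 = 1193.1406 kJ (non-spontaneous)

dG = 1193.1406 kJ, non-spontaneous


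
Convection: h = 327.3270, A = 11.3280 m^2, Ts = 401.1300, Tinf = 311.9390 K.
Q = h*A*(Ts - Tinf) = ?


dT = 89.1910 K
Q = 327.3270 * 11.3280 * 89.1910 = 330716.6832 W

330716.6832 W


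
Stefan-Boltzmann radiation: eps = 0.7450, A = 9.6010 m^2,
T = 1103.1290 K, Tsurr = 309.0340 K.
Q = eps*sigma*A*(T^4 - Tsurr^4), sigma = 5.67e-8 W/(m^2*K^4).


T^4 = 1.4808e+12
Tsurr^4 = 9.1206e+09
Q = 0.7450 * 5.67e-8 * 9.6010 * 1.4717e+12 = 596867.3988 W

596867.3988 W


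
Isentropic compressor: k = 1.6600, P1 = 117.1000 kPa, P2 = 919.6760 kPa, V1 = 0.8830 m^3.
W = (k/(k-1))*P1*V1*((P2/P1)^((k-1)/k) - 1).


(k-1)/k = 0.3976
(P2/P1)^exp = 2.2692
W = 2.5152 * 117.1000 * 0.8830 * (2.2692 - 1) = 330.0765 kJ

330.0765 kJ


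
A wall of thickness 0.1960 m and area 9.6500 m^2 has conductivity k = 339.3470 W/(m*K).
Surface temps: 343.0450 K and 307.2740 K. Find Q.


dT = 35.7710 K
Q = 339.3470 * 9.6500 * 35.7710 / 0.1960 = 597649.1930 W

597649.1930 W


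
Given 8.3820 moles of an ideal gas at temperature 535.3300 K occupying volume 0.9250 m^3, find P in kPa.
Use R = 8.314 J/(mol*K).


P = nRT/V = 8.3820 * 8.314 * 535.3300 / 0.9250
= 37306.0492 / 0.9250 = 40330.8640 Pa = 40.3309 kPa

40.3309 kPa


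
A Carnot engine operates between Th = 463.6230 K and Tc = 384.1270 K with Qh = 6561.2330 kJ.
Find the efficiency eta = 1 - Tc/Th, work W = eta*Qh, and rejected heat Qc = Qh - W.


eta = 1 - 384.1270/463.6230 = 0.1715
W = 0.1715 * 6561.2330 = 1125.0343 kJ
Qc = 6561.2330 - 1125.0343 = 5436.1987 kJ

eta = 17.1467%, W = 1125.0343 kJ, Qc = 5436.1987 kJ


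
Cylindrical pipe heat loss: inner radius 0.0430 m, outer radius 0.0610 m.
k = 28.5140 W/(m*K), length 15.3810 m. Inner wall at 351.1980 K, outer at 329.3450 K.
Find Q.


dT = 21.8530 K
ln(ro/ri) = 0.3497
Q = 2*pi*28.5140*15.3810*21.8530 / 0.3497 = 172214.8598 W

172214.8598 W


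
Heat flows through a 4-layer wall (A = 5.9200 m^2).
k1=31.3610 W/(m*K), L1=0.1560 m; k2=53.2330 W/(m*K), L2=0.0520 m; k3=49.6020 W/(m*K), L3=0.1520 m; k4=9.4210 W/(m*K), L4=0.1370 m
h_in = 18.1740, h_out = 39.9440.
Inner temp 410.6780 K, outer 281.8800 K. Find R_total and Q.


R_conv_in = 1/(18.1740*5.9200) = 0.0093
R_1 = 0.1560/(31.3610*5.9200) = 0.0008
R_2 = 0.0520/(53.2330*5.9200) = 0.0002
R_3 = 0.1520/(49.6020*5.9200) = 0.0005
R_4 = 0.1370/(9.4210*5.9200) = 0.0025
R_conv_out = 1/(39.9440*5.9200) = 0.0042
R_total = 0.0175 K/W
Q = 128.7980 / 0.0175 = 7358.7314 W

R_total = 0.0175 K/W, Q = 7358.7314 W


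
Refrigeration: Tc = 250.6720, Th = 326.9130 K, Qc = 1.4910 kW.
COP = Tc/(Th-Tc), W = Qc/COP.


COP = 250.6720 / 76.2410 = 3.2879
W = 1.4910 / 3.2879 = 0.4535 kW

COP = 3.2879, W = 0.4535 kW


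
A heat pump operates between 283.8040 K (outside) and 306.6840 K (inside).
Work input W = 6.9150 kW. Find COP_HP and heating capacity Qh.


COP = 306.6840 / 22.8800 = 13.4040
Qh = 13.4040 * 6.9150 = 92.6888 kW

COP = 13.4040, Qh = 92.6888 kW


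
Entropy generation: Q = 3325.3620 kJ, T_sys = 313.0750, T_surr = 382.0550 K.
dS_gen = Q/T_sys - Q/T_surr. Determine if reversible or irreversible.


dS_sys = 3325.3620/313.0750 = 10.6216 kJ/K
dS_surr = -3325.3620/382.0550 = -8.7039 kJ/K
dS_gen = 10.6216 - 8.7039 = 1.9177 kJ/K (irreversible)

dS_gen = 1.9177 kJ/K, irreversible


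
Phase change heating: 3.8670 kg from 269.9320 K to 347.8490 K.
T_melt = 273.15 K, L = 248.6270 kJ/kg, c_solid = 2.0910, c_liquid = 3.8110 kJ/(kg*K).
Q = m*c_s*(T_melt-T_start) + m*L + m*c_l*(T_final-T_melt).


Q1 (sensible, solid) = 3.8670 * 2.0910 * 3.2180 = 26.0204 kJ
Q2 (latent) = 3.8670 * 248.6270 = 961.4406 kJ
Q3 (sensible, liquid) = 3.8670 * 3.8110 * 74.6990 = 1100.8494 kJ
Q_total = 2088.3104 kJ

2088.3104 kJ


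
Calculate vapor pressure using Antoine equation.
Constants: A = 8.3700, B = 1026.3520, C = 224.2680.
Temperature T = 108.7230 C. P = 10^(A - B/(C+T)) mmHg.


C+T = 332.9910
B/(C+T) = 3.0822
log10(P) = 8.3700 - 3.0822 = 5.2878
P = 10^5.2878 = 193989.6496 mmHg

193989.6496 mmHg


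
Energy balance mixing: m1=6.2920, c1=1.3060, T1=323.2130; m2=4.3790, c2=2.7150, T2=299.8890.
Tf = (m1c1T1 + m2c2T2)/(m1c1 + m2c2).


num = 6221.3308
den = 20.1063
Tf = 309.4214 K

309.4214 K


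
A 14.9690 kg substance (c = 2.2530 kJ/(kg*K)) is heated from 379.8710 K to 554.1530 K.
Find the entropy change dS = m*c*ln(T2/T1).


T2/T1 = 1.4588
ln(T2/T1) = 0.3776
dS = 14.9690 * 2.2530 * 0.3776 = 12.7349 kJ/K

12.7349 kJ/K


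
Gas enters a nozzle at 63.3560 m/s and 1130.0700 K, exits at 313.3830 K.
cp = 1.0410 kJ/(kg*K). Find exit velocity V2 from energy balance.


dT = 816.6870 K
2*cp*1000*dT = 1700342.3340
V1^2 = 4013.9827
V2 = sqrt(1704356.3167) = 1305.5100 m/s

1305.5100 m/s


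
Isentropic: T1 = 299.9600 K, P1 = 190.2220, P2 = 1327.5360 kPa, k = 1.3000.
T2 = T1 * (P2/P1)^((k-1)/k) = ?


(k-1)/k = 0.2308
(P2/P1)^exp = 1.5657
T2 = 299.9600 * 1.5657 = 469.6595 K

469.6595 K


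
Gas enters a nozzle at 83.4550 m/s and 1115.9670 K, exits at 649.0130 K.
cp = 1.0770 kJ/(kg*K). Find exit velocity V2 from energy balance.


dT = 466.9540 K
2*cp*1000*dT = 1005818.9160
V1^2 = 6964.7370
V2 = sqrt(1012783.6530) = 1006.3715 m/s

1006.3715 m/s


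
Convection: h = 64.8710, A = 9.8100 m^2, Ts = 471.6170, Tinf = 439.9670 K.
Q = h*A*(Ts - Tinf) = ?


dT = 31.6500 K
Q = 64.8710 * 9.8100 * 31.6500 = 20141.5697 W

20141.5697 W


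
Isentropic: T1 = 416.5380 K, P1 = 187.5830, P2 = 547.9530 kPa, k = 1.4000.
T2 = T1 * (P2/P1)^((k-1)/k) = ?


(k-1)/k = 0.2857
(P2/P1)^exp = 1.3584
T2 = 416.5380 * 1.3584 = 565.8077 K

565.8077 K


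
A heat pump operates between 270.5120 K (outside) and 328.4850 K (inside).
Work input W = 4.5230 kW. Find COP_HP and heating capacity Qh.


COP = 328.4850 / 57.9730 = 5.6662
Qh = 5.6662 * 4.5230 = 25.6281 kW

COP = 5.6662, Qh = 25.6281 kW


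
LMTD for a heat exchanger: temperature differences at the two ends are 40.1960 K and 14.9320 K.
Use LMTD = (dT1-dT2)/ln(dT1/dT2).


dT1/dT2 = 2.6919
ln(dT1/dT2) = 0.9903
LMTD = 25.2640 / 0.9903 = 25.5125 K

25.5125 K


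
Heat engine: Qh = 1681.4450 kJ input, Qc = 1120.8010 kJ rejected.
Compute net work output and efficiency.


W = 1681.4450 - 1120.8010 = 560.6440 kJ
eta = 560.6440 / 1681.4450 = 0.3334 = 33.3430%

W = 560.6440 kJ, eta = 33.3430%


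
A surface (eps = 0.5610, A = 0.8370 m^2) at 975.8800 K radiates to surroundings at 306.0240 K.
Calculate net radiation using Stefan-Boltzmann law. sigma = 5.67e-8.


T^4 = 9.0695e+11
Tsurr^4 = 8.7705e+09
Q = 0.5610 * 5.67e-8 * 0.8370 * 8.9818e+11 = 23913.1555 W

23913.1555 W


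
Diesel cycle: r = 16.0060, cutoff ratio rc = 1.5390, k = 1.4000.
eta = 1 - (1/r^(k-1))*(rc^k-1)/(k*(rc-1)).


r^(k-1) = 3.0319
rc^k = 1.8287
eta = 0.6378 = 63.7800%

63.7800%


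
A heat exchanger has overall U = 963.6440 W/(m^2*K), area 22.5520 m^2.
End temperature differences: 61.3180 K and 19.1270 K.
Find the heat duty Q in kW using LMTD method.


LMTD = 36.2163 K
Q = 963.6440 * 22.5520 * 36.2163 = 787056.3629 W = 787.0564 kW

787.0564 kW


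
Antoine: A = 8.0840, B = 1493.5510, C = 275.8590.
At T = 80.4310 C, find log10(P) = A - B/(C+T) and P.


C+T = 356.2900
B/(C+T) = 4.1920
log10(P) = 8.0840 - 4.1920 = 3.8920
P = 10^3.8920 = 7799.1418 mmHg

7799.1418 mmHg


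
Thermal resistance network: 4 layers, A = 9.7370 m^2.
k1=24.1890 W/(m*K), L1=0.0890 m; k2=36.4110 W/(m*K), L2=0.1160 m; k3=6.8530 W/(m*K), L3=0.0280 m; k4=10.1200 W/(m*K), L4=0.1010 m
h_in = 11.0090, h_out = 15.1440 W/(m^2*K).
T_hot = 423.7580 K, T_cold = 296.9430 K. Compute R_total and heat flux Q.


R_conv_in = 1/(11.0090*9.7370) = 0.0093
R_1 = 0.0890/(24.1890*9.7370) = 0.0004
R_2 = 0.1160/(36.4110*9.7370) = 0.0003
R_3 = 0.0280/(6.8530*9.7370) = 0.0004
R_4 = 0.1010/(10.1200*9.7370) = 0.0010
R_conv_out = 1/(15.1440*9.7370) = 0.0068
R_total = 0.0183 K/W
Q = 126.8150 / 0.0183 = 6944.9167 W

R_total = 0.0183 K/W, Q = 6944.9167 W


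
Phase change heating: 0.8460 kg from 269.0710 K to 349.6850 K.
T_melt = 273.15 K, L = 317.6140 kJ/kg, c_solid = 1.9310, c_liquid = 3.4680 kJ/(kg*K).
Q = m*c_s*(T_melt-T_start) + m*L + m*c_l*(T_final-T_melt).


Q1 (sensible, solid) = 0.8460 * 1.9310 * 4.0790 = 6.6636 kJ
Q2 (latent) = 0.8460 * 317.6140 = 268.7014 kJ
Q3 (sensible, liquid) = 0.8460 * 3.4680 * 76.5350 = 224.5482 kJ
Q_total = 499.9132 kJ

499.9132 kJ


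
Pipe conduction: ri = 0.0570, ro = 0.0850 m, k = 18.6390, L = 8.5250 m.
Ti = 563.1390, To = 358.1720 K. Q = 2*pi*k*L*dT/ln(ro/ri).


dT = 204.9670 K
ln(ro/ri) = 0.3996
Q = 2*pi*18.6390*8.5250*204.9670 / 0.3996 = 512100.6673 W

512100.6673 W


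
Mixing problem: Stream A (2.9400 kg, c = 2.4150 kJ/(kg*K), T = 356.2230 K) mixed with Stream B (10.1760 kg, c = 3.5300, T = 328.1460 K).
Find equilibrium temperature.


num = 14316.6433
den = 43.0214
Tf = 332.7797 K

332.7797 K


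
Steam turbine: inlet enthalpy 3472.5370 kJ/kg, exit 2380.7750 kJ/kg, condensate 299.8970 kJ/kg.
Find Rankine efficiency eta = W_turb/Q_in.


W = 1091.7620 kJ/kg
Q_in = 3172.6400 kJ/kg
eta = 0.3441 = 34.4118%

eta = 34.4118%


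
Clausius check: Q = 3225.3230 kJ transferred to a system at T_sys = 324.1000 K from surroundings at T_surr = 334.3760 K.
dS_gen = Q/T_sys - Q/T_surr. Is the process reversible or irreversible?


dS_sys = 3225.3230/324.1000 = 9.9516 kJ/K
dS_surr = -3225.3230/334.3760 = -9.6458 kJ/K
dS_gen = 9.9516 - 9.6458 = 0.3058 kJ/K (irreversible)

dS_gen = 0.3058 kJ/K, irreversible


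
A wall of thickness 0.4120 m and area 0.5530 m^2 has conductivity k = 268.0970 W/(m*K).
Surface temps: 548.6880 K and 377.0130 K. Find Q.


dT = 171.6750 K
Q = 268.0970 * 0.5530 * 171.6750 / 0.4120 = 61777.0158 W

61777.0158 W


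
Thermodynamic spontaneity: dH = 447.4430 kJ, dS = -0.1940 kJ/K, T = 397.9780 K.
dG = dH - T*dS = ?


T*dS = 397.9780 * -0.1940 = -77.2077 kJ
dG = 447.4430 + 77.2077 = 524.6507 kJ (non-spontaneous)

dG = 524.6507 kJ, non-spontaneous


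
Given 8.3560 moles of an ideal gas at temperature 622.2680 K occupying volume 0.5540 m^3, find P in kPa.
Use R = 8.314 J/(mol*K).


P = nRT/V = 8.3560 * 8.314 * 622.2680 / 0.5540
= 43230.0681 / 0.5540 = 78032.6139 Pa = 78.0326 kPa

78.0326 kPa


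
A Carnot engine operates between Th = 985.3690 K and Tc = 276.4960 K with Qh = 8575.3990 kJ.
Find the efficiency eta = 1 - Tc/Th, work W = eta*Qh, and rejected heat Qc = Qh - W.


eta = 1 - 276.4960/985.3690 = 0.7194
W = 0.7194 * 8575.3990 = 6169.1293 kJ
Qc = 8575.3990 - 6169.1293 = 2406.2697 kJ

eta = 71.9399%, W = 6169.1293 kJ, Qc = 2406.2697 kJ


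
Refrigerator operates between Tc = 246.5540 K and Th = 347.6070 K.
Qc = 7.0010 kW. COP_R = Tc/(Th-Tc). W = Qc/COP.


COP = 246.5540 / 101.0530 = 2.4398
W = 7.0010 / 2.4398 = 2.8694 kW

COP = 2.4398, W = 2.8694 kW


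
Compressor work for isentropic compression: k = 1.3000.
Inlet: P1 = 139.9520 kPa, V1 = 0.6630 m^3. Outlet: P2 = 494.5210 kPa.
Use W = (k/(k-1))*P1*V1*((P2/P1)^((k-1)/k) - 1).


(k-1)/k = 0.2308
(P2/P1)^exp = 1.3382
W = 4.3333 * 139.9520 * 0.6630 * (1.3382 - 1) = 135.9693 kJ

135.9693 kJ


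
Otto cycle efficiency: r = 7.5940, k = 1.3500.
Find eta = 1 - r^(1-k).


r^(k-1) = 2.0331
eta = 1 - 1/2.0331 = 0.5081 = 50.8147%

50.8147%


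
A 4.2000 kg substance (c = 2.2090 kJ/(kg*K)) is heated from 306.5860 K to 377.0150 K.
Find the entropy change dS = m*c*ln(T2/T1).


T2/T1 = 1.2297
ln(T2/T1) = 0.2068
dS = 4.2000 * 2.2090 * 0.2068 = 1.9185 kJ/K

1.9185 kJ/K


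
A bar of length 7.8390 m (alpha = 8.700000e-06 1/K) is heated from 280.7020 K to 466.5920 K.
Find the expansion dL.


dT = 185.8900 K
dL = 8.700000e-06 * 7.8390 * 185.8900 = 0.012678 m
L_final = 7.851678 m

dL = 0.012678 m


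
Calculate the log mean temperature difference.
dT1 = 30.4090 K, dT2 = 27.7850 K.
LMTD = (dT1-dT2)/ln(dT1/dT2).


dT1/dT2 = 1.0944
ln(dT1/dT2) = 0.0902
LMTD = 2.6240 / 0.0902 = 29.0773 K

29.0773 K


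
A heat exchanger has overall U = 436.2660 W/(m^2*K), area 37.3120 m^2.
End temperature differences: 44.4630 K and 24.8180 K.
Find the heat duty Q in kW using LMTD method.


LMTD = 33.6913 K
Q = 436.2660 * 37.3120 * 33.6913 = 548425.5600 W = 548.4256 kW

548.4256 kW


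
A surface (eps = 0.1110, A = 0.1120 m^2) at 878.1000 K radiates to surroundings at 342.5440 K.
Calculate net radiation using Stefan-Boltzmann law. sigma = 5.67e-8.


T^4 = 5.9453e+11
Tsurr^4 = 1.3768e+10
Q = 0.1110 * 5.67e-8 * 0.1120 * 5.8077e+11 = 409.3781 W

409.3781 W


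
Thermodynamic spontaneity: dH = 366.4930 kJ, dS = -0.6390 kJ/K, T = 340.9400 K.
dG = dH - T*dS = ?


T*dS = 340.9400 * -0.6390 = -217.8607 kJ
dG = 366.4930 + 217.8607 = 584.3537 kJ (non-spontaneous)

dG = 584.3537 kJ, non-spontaneous


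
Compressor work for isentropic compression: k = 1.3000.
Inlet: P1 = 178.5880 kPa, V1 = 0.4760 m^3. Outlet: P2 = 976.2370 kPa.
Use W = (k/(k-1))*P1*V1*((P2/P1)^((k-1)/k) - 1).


(k-1)/k = 0.2308
(P2/P1)^exp = 1.4799
W = 4.3333 * 178.5880 * 0.4760 * (1.4799 - 1) = 176.7881 kJ

176.7881 kJ


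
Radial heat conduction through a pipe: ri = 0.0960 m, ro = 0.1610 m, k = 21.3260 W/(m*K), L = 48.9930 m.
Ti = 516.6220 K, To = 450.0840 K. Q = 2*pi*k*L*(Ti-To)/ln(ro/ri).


dT = 66.5380 K
ln(ro/ri) = 0.5171
Q = 2*pi*21.3260*48.9930*66.5380 / 0.5171 = 844802.7552 W

844802.7552 W


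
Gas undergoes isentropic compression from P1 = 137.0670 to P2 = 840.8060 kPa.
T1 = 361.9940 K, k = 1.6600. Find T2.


(k-1)/k = 0.3976
(P2/P1)^exp = 2.0569
T2 = 361.9940 * 2.0569 = 744.5748 K

744.5748 K


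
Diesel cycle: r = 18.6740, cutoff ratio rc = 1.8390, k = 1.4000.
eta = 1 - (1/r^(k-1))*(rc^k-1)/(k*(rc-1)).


r^(k-1) = 3.2247
rc^k = 2.3465
eta = 0.6445 = 64.4524%

64.4524%


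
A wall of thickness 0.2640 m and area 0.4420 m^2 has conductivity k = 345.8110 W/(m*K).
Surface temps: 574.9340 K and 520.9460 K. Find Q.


dT = 53.9880 K
Q = 345.8110 * 0.4420 * 53.9880 / 0.2640 = 31257.5105 W

31257.5105 W


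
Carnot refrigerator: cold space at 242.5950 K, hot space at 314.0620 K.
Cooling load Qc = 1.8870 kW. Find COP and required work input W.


COP = 242.5950 / 71.4670 = 3.3945
W = 1.8870 / 3.3945 = 0.5559 kW

COP = 3.3945, W = 0.5559 kW


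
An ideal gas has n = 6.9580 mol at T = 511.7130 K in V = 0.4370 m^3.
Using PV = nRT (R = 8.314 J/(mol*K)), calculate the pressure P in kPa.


P = nRT/V = 6.9580 * 8.314 * 511.7130 / 0.4370
= 29601.9891 / 0.4370 = 67739.1056 Pa = 67.7391 kPa

67.7391 kPa


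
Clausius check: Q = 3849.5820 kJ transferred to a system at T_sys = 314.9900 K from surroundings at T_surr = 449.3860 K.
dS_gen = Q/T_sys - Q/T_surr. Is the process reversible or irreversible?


dS_sys = 3849.5820/314.9900 = 12.2213 kJ/K
dS_surr = -3849.5820/449.3860 = -8.5663 kJ/K
dS_gen = 12.2213 - 8.5663 = 3.6550 kJ/K (irreversible)

dS_gen = 3.6550 kJ/K, irreversible


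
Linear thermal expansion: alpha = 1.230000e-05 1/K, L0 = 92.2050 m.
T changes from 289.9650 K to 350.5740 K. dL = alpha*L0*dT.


dT = 60.6090 K
dL = 1.230000e-05 * 92.2050 * 60.6090 = 0.068738 m
L_final = 92.273738 m

dL = 0.068738 m


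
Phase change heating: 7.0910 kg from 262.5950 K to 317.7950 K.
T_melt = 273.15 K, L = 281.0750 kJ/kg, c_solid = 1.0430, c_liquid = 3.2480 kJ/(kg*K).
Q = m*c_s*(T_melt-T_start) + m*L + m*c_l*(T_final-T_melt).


Q1 (sensible, solid) = 7.0910 * 1.0430 * 10.5550 = 78.0639 kJ
Q2 (latent) = 7.0910 * 281.0750 = 1993.1028 kJ
Q3 (sensible, liquid) = 7.0910 * 3.2480 * 44.6450 = 1028.2444 kJ
Q_total = 3099.4110 kJ

3099.4110 kJ


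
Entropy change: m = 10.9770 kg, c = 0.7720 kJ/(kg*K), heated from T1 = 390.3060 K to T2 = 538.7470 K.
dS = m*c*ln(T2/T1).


T2/T1 = 1.3803
ln(T2/T1) = 0.3223
dS = 10.9770 * 0.7720 * 0.3223 = 2.7314 kJ/K

2.7314 kJ/K


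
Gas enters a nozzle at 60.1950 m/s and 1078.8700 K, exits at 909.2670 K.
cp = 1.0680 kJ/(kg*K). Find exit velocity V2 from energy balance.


dT = 169.6030 K
2*cp*1000*dT = 362272.0080
V1^2 = 3623.4380
V2 = sqrt(365895.4460) = 604.8929 m/s

604.8929 m/s


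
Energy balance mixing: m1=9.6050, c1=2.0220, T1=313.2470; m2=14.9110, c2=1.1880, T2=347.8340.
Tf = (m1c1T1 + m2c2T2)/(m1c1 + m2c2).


num = 12245.2918
den = 37.1356
Tf = 329.7456 K

329.7456 K


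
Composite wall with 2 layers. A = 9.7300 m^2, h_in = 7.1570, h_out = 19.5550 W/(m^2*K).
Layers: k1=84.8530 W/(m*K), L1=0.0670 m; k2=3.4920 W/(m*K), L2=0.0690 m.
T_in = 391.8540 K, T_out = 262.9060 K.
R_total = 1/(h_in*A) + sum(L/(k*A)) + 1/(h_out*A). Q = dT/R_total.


R_conv_in = 1/(7.1570*9.7300) = 0.0144
R_1 = 0.0670/(84.8530*9.7300) = 8.1151e-05
R_2 = 0.0690/(3.4920*9.7300) = 0.0020
R_conv_out = 1/(19.5550*9.7300) = 0.0053
R_total = 0.0217 K/W
Q = 128.9480 / 0.0217 = 5934.7371 W

R_total = 0.0217 K/W, Q = 5934.7371 W


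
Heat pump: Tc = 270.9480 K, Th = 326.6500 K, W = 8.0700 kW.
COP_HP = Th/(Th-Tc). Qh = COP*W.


COP = 326.6500 / 55.7020 = 5.8642
Qh = 5.8642 * 8.0700 = 47.3244 kW

COP = 5.8642, Qh = 47.3244 kW


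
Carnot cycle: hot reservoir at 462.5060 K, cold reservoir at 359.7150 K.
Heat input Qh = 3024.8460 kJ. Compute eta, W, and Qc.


eta = 1 - 359.7150/462.5060 = 0.2222
W = 0.2222 * 3024.8460 = 672.2658 kJ
Qc = 3024.8460 - 672.2658 = 2352.5802 kJ

eta = 22.2248%, W = 672.2658 kJ, Qc = 2352.5802 kJ


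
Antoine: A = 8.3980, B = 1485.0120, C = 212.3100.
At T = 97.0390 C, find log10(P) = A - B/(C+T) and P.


C+T = 309.3490
B/(C+T) = 4.8004
log10(P) = 8.3980 - 4.8004 = 3.5976
P = 10^3.5976 = 3958.7473 mmHg

3958.7473 mmHg


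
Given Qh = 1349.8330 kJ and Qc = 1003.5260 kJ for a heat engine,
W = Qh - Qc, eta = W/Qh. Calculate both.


W = 1349.8330 - 1003.5260 = 346.3070 kJ
eta = 346.3070 / 1349.8330 = 0.2566 = 25.6555%

W = 346.3070 kJ, eta = 25.6555%


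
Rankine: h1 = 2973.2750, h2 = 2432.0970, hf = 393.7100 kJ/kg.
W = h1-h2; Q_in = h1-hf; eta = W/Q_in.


W = 541.1780 kJ/kg
Q_in = 2579.5650 kJ/kg
eta = 0.2098 = 20.9794%

eta = 20.9794%


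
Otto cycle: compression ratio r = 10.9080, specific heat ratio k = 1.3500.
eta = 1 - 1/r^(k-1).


r^(k-1) = 2.3079
eta = 1 - 1/2.3079 = 0.5667 = 56.6699%

56.6699%


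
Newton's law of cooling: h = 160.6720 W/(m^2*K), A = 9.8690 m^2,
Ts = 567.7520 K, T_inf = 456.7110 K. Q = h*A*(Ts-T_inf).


dT = 111.0410 K
Q = 160.6720 * 9.8690 * 111.0410 = 176074.6010 W

176074.6010 W


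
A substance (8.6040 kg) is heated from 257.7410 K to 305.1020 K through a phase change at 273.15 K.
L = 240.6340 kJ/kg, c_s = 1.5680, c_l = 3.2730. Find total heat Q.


Q1 (sensible, solid) = 8.6040 * 1.5680 * 15.4090 = 207.8839 kJ
Q2 (latent) = 8.6040 * 240.6340 = 2070.4149 kJ
Q3 (sensible, liquid) = 8.6040 * 3.2730 * 31.9520 = 899.7968 kJ
Q_total = 3178.0957 kJ

3178.0957 kJ


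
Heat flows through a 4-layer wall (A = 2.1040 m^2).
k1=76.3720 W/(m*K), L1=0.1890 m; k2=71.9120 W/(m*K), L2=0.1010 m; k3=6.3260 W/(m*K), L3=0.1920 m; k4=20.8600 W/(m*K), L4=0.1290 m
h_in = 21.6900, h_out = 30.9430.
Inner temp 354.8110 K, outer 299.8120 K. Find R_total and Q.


R_conv_in = 1/(21.6900*2.1040) = 0.0219
R_1 = 0.1890/(76.3720*2.1040) = 0.0012
R_2 = 0.1010/(71.9120*2.1040) = 0.0007
R_3 = 0.1920/(6.3260*2.1040) = 0.0144
R_4 = 0.1290/(20.8600*2.1040) = 0.0029
R_conv_out = 1/(30.9430*2.1040) = 0.0154
R_total = 0.0565 K/W
Q = 54.9990 / 0.0565 = 973.7619 W

R_total = 0.0565 K/W, Q = 973.7619 W


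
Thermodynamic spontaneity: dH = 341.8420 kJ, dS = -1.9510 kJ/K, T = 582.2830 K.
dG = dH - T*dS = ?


T*dS = 582.2830 * -1.9510 = -1136.0341 kJ
dG = 341.8420 + 1136.0341 = 1477.8761 kJ (non-spontaneous)

dG = 1477.8761 kJ, non-spontaneous


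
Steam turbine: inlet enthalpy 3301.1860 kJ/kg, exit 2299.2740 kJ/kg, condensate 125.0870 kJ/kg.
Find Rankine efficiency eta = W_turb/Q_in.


W = 1001.9120 kJ/kg
Q_in = 3176.0990 kJ/kg
eta = 0.3155 = 31.5454%

eta = 31.5454%


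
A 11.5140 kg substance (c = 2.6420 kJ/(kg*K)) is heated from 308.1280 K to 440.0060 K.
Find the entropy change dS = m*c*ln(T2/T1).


T2/T1 = 1.4280
ln(T2/T1) = 0.3563
dS = 11.5140 * 2.6420 * 0.3563 = 10.8378 kJ/K

10.8378 kJ/K


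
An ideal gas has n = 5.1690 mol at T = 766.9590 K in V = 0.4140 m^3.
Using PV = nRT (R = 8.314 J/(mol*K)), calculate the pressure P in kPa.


P = nRT/V = 5.1690 * 8.314 * 766.9590 / 0.4140
= 32960.1136 / 0.4140 = 79613.8011 Pa = 79.6138 kPa

79.6138 kPa


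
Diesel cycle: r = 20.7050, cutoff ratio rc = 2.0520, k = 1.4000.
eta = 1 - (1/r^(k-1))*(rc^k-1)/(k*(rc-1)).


r^(k-1) = 3.3607
rc^k = 2.7356
eta = 0.6494 = 64.9354%

64.9354%


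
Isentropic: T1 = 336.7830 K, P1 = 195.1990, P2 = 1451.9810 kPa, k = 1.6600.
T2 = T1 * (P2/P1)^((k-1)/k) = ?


(k-1)/k = 0.3976
(P2/P1)^exp = 2.2207
T2 = 336.7830 * 2.2207 = 747.9000 K

747.9000 K


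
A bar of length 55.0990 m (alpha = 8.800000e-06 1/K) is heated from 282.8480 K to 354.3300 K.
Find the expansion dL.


dT = 71.4820 K
dL = 8.800000e-06 * 55.0990 * 71.4820 = 0.034660 m
L_final = 55.133660 m

dL = 0.034660 m


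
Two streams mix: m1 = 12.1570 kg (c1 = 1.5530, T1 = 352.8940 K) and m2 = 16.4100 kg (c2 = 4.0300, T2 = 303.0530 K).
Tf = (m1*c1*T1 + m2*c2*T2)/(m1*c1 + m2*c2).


num = 26704.1675
den = 85.0121
Tf = 314.1219 K

314.1219 K


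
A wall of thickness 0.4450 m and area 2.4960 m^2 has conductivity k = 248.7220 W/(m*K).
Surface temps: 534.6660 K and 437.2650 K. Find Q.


dT = 97.4010 K
Q = 248.7220 * 2.4960 * 97.4010 / 0.4450 = 135882.0803 W

135882.0803 W


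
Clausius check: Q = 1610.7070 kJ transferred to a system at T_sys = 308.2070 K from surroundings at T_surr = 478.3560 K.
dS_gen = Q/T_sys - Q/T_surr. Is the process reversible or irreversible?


dS_sys = 1610.7070/308.2070 = 5.2261 kJ/K
dS_surr = -1610.7070/478.3560 = -3.3672 kJ/K
dS_gen = 5.2261 - 3.3672 = 1.8589 kJ/K (irreversible)

dS_gen = 1.8589 kJ/K, irreversible


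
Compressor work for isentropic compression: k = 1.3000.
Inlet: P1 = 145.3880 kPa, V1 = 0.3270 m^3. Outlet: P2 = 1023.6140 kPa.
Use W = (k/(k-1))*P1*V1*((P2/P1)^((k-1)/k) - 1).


(k-1)/k = 0.2308
(P2/P1)^exp = 1.5689
W = 4.3333 * 145.3880 * 0.3270 * (1.5689 - 1) = 117.2067 kJ

117.2067 kJ


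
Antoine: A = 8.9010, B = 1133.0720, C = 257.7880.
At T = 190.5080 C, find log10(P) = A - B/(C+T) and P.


C+T = 448.2960
B/(C+T) = 2.5275
log10(P) = 8.9010 - 2.5275 = 6.3735
P = 10^6.3735 = 2363150.5465 mmHg

2363150.5465 mmHg


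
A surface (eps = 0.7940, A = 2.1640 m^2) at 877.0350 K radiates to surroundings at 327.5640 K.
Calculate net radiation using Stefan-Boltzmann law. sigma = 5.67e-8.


T^4 = 5.9165e+11
Tsurr^4 = 1.1513e+10
Q = 0.7940 * 5.67e-8 * 2.1640 * 5.8014e+11 = 56518.9841 W

56518.9841 W


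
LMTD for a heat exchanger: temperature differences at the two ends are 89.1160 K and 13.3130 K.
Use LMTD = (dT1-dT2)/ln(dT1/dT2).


dT1/dT2 = 6.6939
ln(dT1/dT2) = 1.9012
LMTD = 75.8030 / 1.9012 = 39.8712 K

39.8712 K


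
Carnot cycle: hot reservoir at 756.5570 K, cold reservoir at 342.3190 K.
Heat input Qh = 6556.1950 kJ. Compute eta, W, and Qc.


eta = 1 - 342.3190/756.5570 = 0.5475
W = 0.5475 * 6556.1950 = 3589.7164 kJ
Qc = 6556.1950 - 3589.7164 = 2966.4786 kJ

eta = 54.7530%, W = 3589.7164 kJ, Qc = 2966.4786 kJ


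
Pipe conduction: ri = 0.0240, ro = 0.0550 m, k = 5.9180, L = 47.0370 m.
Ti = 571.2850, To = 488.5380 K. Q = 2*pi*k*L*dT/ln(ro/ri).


dT = 82.7470 K
ln(ro/ri) = 0.8293
Q = 2*pi*5.9180*47.0370*82.7470 / 0.8293 = 174520.2585 W

174520.2585 W


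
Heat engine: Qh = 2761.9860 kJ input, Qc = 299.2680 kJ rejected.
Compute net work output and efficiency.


W = 2761.9860 - 299.2680 = 2462.7180 kJ
eta = 2462.7180 / 2761.9860 = 0.8916 = 89.1648%

W = 2462.7180 kJ, eta = 89.1648%


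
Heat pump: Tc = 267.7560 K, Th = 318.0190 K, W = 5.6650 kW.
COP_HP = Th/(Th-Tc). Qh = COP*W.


COP = 318.0190 / 50.2630 = 6.3271
Qh = 6.3271 * 5.6650 = 35.8430 kW

COP = 6.3271, Qh = 35.8430 kW


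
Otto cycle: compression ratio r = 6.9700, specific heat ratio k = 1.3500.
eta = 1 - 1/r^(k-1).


r^(k-1) = 1.9730
eta = 1 - 1/1.9730 = 0.4932 = 49.3163%

49.3163%


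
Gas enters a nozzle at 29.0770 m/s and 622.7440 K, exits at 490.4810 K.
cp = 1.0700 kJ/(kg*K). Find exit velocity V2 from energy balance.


dT = 132.2630 K
2*cp*1000*dT = 283042.8200
V1^2 = 845.4719
V2 = sqrt(283888.2919) = 532.8117 m/s

532.8117 m/s


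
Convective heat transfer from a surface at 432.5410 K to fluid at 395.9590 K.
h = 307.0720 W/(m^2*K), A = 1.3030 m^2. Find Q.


dT = 36.5820 K
Q = 307.0720 * 1.3030 * 36.5820 = 14637.0002 W

14637.0002 W


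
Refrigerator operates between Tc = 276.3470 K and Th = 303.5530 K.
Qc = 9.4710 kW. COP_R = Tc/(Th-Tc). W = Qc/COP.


COP = 276.3470 / 27.2060 = 10.1576
W = 9.4710 / 10.1576 = 0.9324 kW

COP = 10.1576, W = 0.9324 kW


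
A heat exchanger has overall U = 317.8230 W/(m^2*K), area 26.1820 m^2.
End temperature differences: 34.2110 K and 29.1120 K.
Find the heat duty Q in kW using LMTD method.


LMTD = 31.5929 K
Q = 317.8230 * 26.1820 * 31.5929 = 262892.5722 W = 262.8926 kW

262.8926 kW


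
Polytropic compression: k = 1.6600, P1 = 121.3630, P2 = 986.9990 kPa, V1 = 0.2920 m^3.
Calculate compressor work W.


(k-1)/k = 0.3976
(P2/P1)^exp = 2.3009
W = 2.5152 * 121.3630 * 0.2920 * (2.3009 - 1) = 115.9522 kJ

115.9522 kJ


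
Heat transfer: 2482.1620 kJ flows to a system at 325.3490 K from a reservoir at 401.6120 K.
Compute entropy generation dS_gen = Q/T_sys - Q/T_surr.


dS_sys = 2482.1620/325.3490 = 7.6292 kJ/K
dS_surr = -2482.1620/401.6120 = -6.1805 kJ/K
dS_gen = 7.6292 - 6.1805 = 1.4487 kJ/K (irreversible)

dS_gen = 1.4487 kJ/K, irreversible


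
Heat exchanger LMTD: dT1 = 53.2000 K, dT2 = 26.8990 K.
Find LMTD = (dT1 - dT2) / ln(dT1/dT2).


dT1/dT2 = 1.9778
ln(dT1/dT2) = 0.6820
LMTD = 26.3010 / 0.6820 = 38.5663 K

38.5663 K


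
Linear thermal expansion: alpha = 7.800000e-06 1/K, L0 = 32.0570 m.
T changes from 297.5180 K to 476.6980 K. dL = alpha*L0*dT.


dT = 179.1800 K
dL = 7.800000e-06 * 32.0570 * 179.1800 = 0.044803 m
L_final = 32.101803 m

dL = 0.044803 m


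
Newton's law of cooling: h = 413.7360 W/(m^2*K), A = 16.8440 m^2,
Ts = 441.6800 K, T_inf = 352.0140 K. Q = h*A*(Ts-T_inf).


dT = 89.6660 K
Q = 413.7360 * 16.8440 * 89.6660 = 624879.5909 W

624879.5909 W


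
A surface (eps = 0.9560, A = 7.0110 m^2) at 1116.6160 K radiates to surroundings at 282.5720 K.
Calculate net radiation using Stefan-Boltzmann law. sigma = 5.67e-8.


T^4 = 1.5546e+12
Tsurr^4 = 6.3755e+09
Q = 0.9560 * 5.67e-8 * 7.0110 * 1.5482e+12 = 588371.4001 W

588371.4001 W
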